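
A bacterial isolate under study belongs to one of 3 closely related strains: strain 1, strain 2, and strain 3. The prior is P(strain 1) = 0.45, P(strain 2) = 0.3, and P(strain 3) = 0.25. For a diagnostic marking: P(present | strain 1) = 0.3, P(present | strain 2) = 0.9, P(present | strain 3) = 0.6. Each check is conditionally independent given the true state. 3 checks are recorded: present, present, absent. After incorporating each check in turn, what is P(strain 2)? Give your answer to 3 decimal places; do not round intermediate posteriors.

After 'present': normaliser = 0.3·0.4500 + 0.9·0.3000 + 0.6·0.2500; P(strain 1) ≈ 0.2432, P(strain 2) ≈ 0.4865, P(strain 3) ≈ 0.2703
After 'present': normaliser = 0.3·0.2432 + 0.9·0.4865 + 0.6·0.2703; P(strain 1) ≈ 0.1084, P(strain 2) ≈ 0.6506, P(strain 3) ≈ 0.2410
After 'absent': normaliser = 0.7·0.1084 + 0.1·0.6506 + 0.4·0.2410; P(strain 1) ≈ 0.3198, P(strain 2) ≈ 0.2741, P(strain 3) ≈ 0.4061

0.274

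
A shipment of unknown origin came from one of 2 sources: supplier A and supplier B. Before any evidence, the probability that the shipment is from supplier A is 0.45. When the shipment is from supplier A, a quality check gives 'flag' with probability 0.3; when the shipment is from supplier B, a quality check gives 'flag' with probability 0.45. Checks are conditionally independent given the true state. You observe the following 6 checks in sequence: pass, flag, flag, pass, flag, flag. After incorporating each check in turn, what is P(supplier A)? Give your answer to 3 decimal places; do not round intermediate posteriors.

Apply Bayes' rule sequentially, carrying P(supplier A) forward.
After 'pass': P(supplier A) = 0.7·0.4500 / (0.7·0.4500 + 0.55·0.5500) ≈ 0.5101
After 'flag': P(supplier A) = 0.3·0.5101 / (0.3·0.5101 + 0.45·0.4899) ≈ 0.4098
After 'flag': P(supplier A) = 0.3·0.4098 / (0.3·0.4098 + 0.45·0.5902) ≈ 0.3164
After 'pass': P(supplier A) = 0.7·0.3164 / (0.7·0.3164 + 0.55·0.6836) ≈ 0.3707
After 'flag': P(supplier A) = 0.3·0.3707 / (0.3·0.3707 + 0.45·0.6293) ≈ 0.2820
After 'flag': P(supplier A) = 0.3·0.2820 / (0.3·0.2820 + 0.45·0.7180) ≈ 0.2075

0.207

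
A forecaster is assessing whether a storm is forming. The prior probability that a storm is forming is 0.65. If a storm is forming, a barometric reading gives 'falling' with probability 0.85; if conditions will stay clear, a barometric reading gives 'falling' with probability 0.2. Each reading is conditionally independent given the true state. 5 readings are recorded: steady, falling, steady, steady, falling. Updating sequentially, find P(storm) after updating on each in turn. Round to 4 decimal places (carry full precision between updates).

0.1811

Apply Bayes' rule sequentially, carrying P(storm) forward.
After 'steady': P(storm) = 0.15·0.6500 / (0.15·0.6500 + 0.8·0.3500) ≈ 0.2583
After 'falling': P(storm) = 0.85·0.2583 / (0.85·0.2583 + 0.2·0.7417) ≈ 0.5968
After 'steady': P(storm) = 0.15·0.5968 / (0.15·0.5968 + 0.8·0.4032) ≈ 0.2172
After 'steady': P(storm) = 0.15·0.2172 / (0.15·0.2172 + 0.8·0.7828) ≈ 0.0495
After 'falling': P(storm) = 0.85·0.0495 / (0.85·0.0495 + 0.2·0.9505) ≈ 0.1811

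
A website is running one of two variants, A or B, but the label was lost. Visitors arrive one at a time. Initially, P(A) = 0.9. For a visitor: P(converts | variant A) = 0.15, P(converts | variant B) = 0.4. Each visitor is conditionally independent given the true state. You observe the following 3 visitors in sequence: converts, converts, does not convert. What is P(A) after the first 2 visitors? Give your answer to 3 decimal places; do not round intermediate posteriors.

After 'converts': P(A) = 0.15·0.9000 / (0.15·0.9000 + 0.4·0.1000) ≈ 0.7714
After 'converts': P(A) = 0.15·0.7714 / (0.15·0.7714 + 0.4·0.2286) ≈ 0.5586

0.559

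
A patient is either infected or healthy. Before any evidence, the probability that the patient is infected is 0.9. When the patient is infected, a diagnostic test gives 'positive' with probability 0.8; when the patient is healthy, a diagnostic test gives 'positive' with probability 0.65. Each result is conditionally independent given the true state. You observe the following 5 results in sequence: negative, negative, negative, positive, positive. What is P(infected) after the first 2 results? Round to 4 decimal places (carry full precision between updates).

0.7461

Each posterior becomes the prior for the next update.
After 'negative': P(infected) = 0.2·0.9000 / (0.2·0.9000 + 0.35·0.1000) ≈ 0.8372
After 'negative': P(infected) = 0.2·0.8372 / (0.2·0.8372 + 0.35·0.1628) ≈ 0.7461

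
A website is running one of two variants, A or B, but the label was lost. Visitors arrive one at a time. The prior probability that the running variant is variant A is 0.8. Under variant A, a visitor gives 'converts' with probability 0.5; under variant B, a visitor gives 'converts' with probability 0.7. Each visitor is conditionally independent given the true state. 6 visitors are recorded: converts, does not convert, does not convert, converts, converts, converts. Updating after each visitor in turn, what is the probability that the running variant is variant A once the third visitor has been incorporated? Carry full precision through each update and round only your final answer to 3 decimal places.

0.888

After 'converts': P(A) = 0.5·0.8000 / (0.5·0.8000 + 0.7·0.2000) ≈ 0.7407
After 'does not convert': P(A) = 0.5·0.7407 / (0.5·0.7407 + 0.3·0.2593) ≈ 0.8264
After 'does not convert': P(A) = 0.5·0.8264 / (0.5·0.8264 + 0.3·0.1736) ≈ 0.8881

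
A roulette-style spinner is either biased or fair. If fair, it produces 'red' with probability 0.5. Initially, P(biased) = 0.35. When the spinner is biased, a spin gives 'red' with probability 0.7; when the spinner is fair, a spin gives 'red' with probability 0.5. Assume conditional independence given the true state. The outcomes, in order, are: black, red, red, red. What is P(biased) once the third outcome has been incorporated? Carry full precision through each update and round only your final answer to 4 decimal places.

After 'black': P(biased) = 0.3·0.3500 / (0.3·0.3500 + 0.5·0.6500) ≈ 0.2442
After 'red': P(biased) = 0.7·0.2442 / (0.7·0.2442 + 0.5·0.7558) ≈ 0.3114
After 'red': P(biased) = 0.7·0.3114 / (0.7·0.3114 + 0.5·0.6886) ≈ 0.3877

0.3877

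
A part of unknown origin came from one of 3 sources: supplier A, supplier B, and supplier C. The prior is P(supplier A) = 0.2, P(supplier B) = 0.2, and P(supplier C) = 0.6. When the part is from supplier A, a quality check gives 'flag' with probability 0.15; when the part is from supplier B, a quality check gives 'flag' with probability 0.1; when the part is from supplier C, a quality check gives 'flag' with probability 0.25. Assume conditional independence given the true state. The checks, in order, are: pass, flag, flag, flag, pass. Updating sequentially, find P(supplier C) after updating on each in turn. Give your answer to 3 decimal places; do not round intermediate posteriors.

After 'pass': normaliser = 0.85·0.2000 + 0.9·0.2000 + 0.75·0.6000; P(supplier A) ≈ 0.2125, P(supplier B) ≈ 0.2250, P(supplier C) ≈ 0.5625
After 'flag': normaliser = 0.15·0.2125 + 0.1·0.2250 + 0.25·0.5625; P(supplier A) ≈ 0.1635, P(supplier B) ≈ 0.1154, P(supplier C) ≈ 0.7212
After 'flag': normaliser = 0.15·0.1635 + 0.1·0.1154 + 0.25·0.7212; P(supplier A) ≈ 0.1133, P(supplier B) ≈ 0.0533, P(supplier C) ≈ 0.8333
After 'flag': normaliser = 0.15·0.1133 + 0.1·0.0533 + 0.25·0.8333; P(supplier A) ≈ 0.0737, P(supplier B) ≈ 0.0231, P(supplier C) ≈ 0.9032
After 'pass': normaliser = 0.85·0.0737 + 0.9·0.0231 + 0.75·0.9032; P(supplier A) ≈ 0.0823, P(supplier B) ≈ 0.0274, P(supplier C) ≈ 0.8903

0.890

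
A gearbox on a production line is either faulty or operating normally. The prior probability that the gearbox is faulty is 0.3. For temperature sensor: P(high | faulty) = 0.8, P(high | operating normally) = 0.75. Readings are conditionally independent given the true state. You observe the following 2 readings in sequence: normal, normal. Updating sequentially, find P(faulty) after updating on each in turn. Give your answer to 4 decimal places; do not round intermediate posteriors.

0.2152

After 'normal': P(faulty) = 0.2·0.3000 / (0.2·0.3000 + 0.25·0.7000) ≈ 0.2553
After 'normal': P(faulty) = 0.2·0.2553 / (0.2·0.2553 + 0.25·0.7447) ≈ 0.2152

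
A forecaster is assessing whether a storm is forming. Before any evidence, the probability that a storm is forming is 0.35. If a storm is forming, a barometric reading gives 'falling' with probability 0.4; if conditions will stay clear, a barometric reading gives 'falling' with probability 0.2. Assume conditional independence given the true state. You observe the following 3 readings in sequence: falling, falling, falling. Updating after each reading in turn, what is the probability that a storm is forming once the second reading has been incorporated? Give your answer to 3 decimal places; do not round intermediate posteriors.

0.683

Each posterior becomes the prior for the next update.
After 'falling': P(storm) = 0.4·0.3500 / (0.4·0.3500 + 0.2·0.6500) ≈ 0.5185
After 'falling': P(storm) = 0.4·0.5185 / (0.4·0.5185 + 0.2·0.4815) ≈ 0.6829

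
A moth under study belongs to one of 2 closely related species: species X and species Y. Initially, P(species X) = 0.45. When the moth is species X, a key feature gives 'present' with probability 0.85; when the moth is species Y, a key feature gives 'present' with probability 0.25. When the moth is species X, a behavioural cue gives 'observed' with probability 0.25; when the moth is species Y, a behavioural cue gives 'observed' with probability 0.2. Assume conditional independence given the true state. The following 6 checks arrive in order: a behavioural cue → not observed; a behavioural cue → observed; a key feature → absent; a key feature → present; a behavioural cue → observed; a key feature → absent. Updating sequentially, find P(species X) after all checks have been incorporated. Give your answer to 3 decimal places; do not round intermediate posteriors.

0.140

After a behavioural cue='not observed': P(species X) = 0.75·0.4500 / (0.75·0.4500 + 0.8·0.5500) ≈ 0.4341
After a behavioural cue='observed': P(species X) = 0.25·0.4341 / (0.25·0.4341 + 0.2·0.5659) ≈ 0.4895
After a key feature='absent': P(species X) = 0.15·0.4895 / (0.15·0.4895 + 0.75·0.5105) ≈ 0.1609
After a key feature='present': P(species X) = 0.85·0.1609 / (0.85·0.1609 + 0.25·0.8391) ≈ 0.3947
After a behavioural cue='observed': P(species X) = 0.25·0.3947 / (0.25·0.3947 + 0.2·0.6053) ≈ 0.4490
After a key feature='absent': P(species X) = 0.15·0.4490 / (0.15·0.4490 + 0.75·0.5510) ≈ 0.1402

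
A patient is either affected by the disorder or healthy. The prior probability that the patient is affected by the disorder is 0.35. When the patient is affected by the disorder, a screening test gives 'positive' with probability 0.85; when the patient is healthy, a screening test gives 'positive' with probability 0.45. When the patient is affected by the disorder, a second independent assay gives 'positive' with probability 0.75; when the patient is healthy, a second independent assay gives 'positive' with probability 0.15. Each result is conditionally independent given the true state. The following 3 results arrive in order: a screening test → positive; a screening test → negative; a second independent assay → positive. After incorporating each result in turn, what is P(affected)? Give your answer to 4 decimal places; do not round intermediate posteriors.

After a screening test='positive': P(affected) = 0.85·0.3500 / (0.85·0.3500 + 0.45·0.6500) ≈ 0.5042
After a screening test='negative': P(affected) = 0.15·0.5042 / (0.15·0.5042 + 0.55·0.4958) ≈ 0.2172
After a second independent assay='positive': P(affected) = 0.75·0.2172 / (0.75·0.2172 + 0.15·0.7828) ≈ 0.5811

0.5811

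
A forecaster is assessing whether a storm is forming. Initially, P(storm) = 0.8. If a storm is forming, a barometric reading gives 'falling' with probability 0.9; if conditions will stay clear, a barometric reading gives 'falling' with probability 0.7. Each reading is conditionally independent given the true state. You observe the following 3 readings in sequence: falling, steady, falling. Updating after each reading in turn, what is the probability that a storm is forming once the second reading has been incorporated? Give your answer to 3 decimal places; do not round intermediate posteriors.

Apply Bayes' rule sequentially, carrying P(storm) forward.
After 'falling': P(storm) = 0.9·0.8000 / (0.9·0.8000 + 0.7·0.2000) ≈ 0.8372
After 'steady': P(storm) = 0.1·0.8372 / (0.1·0.8372 + 0.3·0.1628) ≈ 0.6316

0.632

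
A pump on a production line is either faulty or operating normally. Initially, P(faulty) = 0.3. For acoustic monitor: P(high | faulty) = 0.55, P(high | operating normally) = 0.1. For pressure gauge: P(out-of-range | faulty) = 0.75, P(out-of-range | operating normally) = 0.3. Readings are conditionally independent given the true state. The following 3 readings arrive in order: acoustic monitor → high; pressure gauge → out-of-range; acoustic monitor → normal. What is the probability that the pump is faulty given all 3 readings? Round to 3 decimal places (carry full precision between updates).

Each posterior becomes the prior for the next update.
After acoustic monitor='high': P(faulty) = 0.55·0.3000 / (0.55·0.3000 + 0.1·0.7000) ≈ 0.7021
After pressure gauge='out-of-range': P(faulty) = 0.75·0.7021 / (0.75·0.7021 + 0.3·0.2979) ≈ 0.8549
After acoustic monitor='normal': P(faulty) = 0.45·0.8549 / (0.45·0.8549 + 0.9·0.1451) ≈ 0.7466

0.747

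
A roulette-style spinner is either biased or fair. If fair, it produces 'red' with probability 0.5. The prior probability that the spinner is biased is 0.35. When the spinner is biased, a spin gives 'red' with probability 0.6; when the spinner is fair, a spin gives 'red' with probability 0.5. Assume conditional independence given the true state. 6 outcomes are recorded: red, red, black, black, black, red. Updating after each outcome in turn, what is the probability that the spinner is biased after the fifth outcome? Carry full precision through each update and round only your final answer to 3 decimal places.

0.284

After 'red': P(biased) = 0.6·0.3500 / (0.6·0.3500 + 0.5·0.6500) ≈ 0.3925
After 'red': P(biased) = 0.6·0.3925 / (0.6·0.3925 + 0.5·0.6075) ≈ 0.4367
After 'black': P(biased) = 0.4·0.4367 / (0.4·0.4367 + 0.5·0.5633) ≈ 0.3828
After 'black': P(biased) = 0.4·0.3828 / (0.4·0.3828 + 0.5·0.6172) ≈ 0.3317
After 'black': P(biased) = 0.4·0.3317 / (0.4·0.3317 + 0.5·0.6683) ≈ 0.2842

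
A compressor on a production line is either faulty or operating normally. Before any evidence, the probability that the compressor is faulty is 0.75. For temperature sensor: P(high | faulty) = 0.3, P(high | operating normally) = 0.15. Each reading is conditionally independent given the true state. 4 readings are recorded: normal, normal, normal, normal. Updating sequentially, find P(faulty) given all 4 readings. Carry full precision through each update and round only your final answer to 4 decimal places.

After 'normal': P(faulty) = 0.7·0.7500 / (0.7·0.7500 + 0.85·0.2500) ≈ 0.7119
After 'normal': P(faulty) = 0.7·0.7119 / (0.7·0.7119 + 0.85·0.2881) ≈ 0.6705
After 'normal': P(faulty) = 0.7·0.6705 / (0.7·0.6705 + 0.85·0.3295) ≈ 0.6262
After 'normal': P(faulty) = 0.7·0.6262 / (0.7·0.6262 + 0.85·0.3738) ≈ 0.5798

0.5798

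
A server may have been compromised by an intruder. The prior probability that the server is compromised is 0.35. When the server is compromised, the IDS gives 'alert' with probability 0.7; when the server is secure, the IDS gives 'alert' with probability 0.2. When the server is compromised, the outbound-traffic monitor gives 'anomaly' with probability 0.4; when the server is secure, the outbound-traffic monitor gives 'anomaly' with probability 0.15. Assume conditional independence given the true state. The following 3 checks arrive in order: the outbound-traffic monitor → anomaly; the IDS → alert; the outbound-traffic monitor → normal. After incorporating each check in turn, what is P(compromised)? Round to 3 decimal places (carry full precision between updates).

After the outbound-traffic monitor='anomaly': P(compromised) = 0.4·0.3500 / (0.4·0.3500 + 0.15·0.6500) ≈ 0.5895
After the IDS='alert': P(compromised) = 0.7·0.5895 / (0.7·0.5895 + 0.2·0.4105) ≈ 0.8340
After the outbound-traffic monitor='normal': P(compromised) = 0.6·0.8340 / (0.6·0.8340 + 0.85·0.1660) ≈ 0.7801

0.780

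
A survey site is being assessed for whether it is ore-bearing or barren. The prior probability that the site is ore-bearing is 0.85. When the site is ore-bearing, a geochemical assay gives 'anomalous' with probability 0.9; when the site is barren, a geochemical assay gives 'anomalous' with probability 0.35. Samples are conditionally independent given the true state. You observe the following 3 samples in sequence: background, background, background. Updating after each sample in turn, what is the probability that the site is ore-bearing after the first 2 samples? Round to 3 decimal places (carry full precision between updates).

After 'background': P(ore) = 0.1·0.8500 / (0.1·0.8500 + 0.65·0.1500) ≈ 0.4658
After 'background': P(ore) = 0.1·0.4658 / (0.1·0.4658 + 0.65·0.5342) ≈ 0.1183

0.118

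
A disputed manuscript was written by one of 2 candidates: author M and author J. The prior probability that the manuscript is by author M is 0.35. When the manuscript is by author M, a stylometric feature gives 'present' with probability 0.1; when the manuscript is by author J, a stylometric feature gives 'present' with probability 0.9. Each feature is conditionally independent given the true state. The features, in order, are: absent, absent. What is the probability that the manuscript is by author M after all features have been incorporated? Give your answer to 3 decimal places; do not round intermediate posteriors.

0.978

After 'absent': P(author M) = 0.9·0.3500 / (0.9·0.3500 + 0.1·0.6500) ≈ 0.8289
After 'absent': P(author M) = 0.9·0.8289 / (0.9·0.8289 + 0.1·0.1711) ≈ 0.9776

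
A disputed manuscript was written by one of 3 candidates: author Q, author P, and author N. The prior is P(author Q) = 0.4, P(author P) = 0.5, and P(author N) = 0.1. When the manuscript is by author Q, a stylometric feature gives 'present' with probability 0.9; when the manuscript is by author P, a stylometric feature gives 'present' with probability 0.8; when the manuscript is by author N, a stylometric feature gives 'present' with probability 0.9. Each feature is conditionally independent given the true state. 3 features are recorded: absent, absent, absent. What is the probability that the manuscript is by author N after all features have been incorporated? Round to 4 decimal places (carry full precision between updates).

After 'absent': normaliser = 0.1·0.4000 + 0.2·0.5000 + 0.1·0.1000; P(author Q) ≈ 0.2667, P(author P) ≈ 0.6667, P(author N) ≈ 0.0667
After 'absent': normaliser = 0.1·0.2667 + 0.2·0.6667 + 0.1·0.0667; P(author Q) ≈ 0.1600, P(author P) ≈ 0.8000, P(author N) ≈ 0.0400
After 'absent': normaliser = 0.1·0.1600 + 0.2·0.8000 + 0.1·0.0400; P(author Q) ≈ 0.0889, P(author P) ≈ 0.8889, P(author N) ≈ 0.0222

0.0222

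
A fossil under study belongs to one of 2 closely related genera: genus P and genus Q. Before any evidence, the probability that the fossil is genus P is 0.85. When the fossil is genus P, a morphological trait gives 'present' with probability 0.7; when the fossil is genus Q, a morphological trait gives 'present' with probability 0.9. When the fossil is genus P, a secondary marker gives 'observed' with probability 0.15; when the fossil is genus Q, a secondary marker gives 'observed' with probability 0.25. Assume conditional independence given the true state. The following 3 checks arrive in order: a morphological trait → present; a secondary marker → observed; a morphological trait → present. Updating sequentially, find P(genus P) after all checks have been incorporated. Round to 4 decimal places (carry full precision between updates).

After a morphological trait='present': P(genus P) = 0.7·0.8500 / (0.7·0.8500 + 0.9·0.1500) ≈ 0.8151
After a secondary marker='observed': P(genus P) = 0.15·0.8151 / (0.15·0.8151 + 0.25·0.1849) ≈ 0.7256
After a morphological trait='present': P(genus P) = 0.7·0.7256 / (0.7·0.7256 + 0.9·0.2744) ≈ 0.6729

0.6729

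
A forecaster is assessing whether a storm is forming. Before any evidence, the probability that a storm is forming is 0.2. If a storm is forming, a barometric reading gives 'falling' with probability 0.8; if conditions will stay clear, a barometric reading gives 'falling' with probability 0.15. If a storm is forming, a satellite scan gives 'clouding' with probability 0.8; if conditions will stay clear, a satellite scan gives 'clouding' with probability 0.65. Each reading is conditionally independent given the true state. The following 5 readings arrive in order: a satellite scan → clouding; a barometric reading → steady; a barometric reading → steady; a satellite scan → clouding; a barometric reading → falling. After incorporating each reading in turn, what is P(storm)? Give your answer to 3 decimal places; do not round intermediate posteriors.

0.101

After a satellite scan='clouding': P(storm) = 0.8·0.2000 / (0.8·0.2000 + 0.65·0.8000) ≈ 0.2353
After a barometric reading='steady': P(storm) = 0.2·0.2353 / (0.2·0.2353 + 0.85·0.7647) ≈ 0.0675
After a barometric reading='steady': P(storm) = 0.2·0.0675 / (0.2·0.0675 + 0.85·0.9325) ≈ 0.0167
After a satellite scan='clouding': P(storm) = 0.8·0.0167 / (0.8·0.0167 + 0.65·0.9833) ≈ 0.0205
After a barometric reading='falling': P(storm) = 0.8·0.0205 / (0.8·0.0205 + 0.15·0.9795) ≈ 0.1006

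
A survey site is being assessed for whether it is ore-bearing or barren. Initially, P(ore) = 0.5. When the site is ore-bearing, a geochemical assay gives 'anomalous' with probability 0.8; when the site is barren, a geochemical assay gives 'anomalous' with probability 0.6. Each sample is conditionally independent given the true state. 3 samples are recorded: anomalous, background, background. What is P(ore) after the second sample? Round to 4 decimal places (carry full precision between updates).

0.4000

After 'anomalous': P(ore) = 0.8·0.5000 / (0.8·0.5000 + 0.6·0.5000) ≈ 0.5714
After 'background': P(ore) = 0.2·0.5714 / (0.2·0.5714 + 0.4·0.4286) ≈ 0.4000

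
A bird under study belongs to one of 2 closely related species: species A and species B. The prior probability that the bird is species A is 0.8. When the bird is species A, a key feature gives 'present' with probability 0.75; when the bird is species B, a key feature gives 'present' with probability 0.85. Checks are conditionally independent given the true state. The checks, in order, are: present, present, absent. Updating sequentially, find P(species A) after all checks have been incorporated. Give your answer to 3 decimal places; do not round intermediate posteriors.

Each posterior becomes the prior for the next update.
After 'present': P(species A) = 0.75·0.8000 / (0.75·0.8000 + 0.85·0.2000) ≈ 0.7792
After 'present': P(species A) = 0.75·0.7792 / (0.75·0.7792 + 0.85·0.2208) ≈ 0.7569
After 'absent': P(species A) = 0.25·0.7569 / (0.25·0.7569 + 0.15·0.2431) ≈ 0.8385

0.838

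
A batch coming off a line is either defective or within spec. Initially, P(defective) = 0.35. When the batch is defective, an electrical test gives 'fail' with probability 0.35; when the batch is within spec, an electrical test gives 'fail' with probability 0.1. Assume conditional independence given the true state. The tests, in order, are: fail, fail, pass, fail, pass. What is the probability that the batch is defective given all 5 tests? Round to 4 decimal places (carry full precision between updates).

After 'fail': P(defective) = 0.35·0.3500 / (0.35·0.3500 + 0.1·0.6500) ≈ 0.6533
After 'fail': P(defective) = 0.35·0.6533 / (0.35·0.6533 + 0.1·0.3467) ≈ 0.8684
After 'pass': P(defective) = 0.65·0.8684 / (0.65·0.8684 + 0.9·0.1316) ≈ 0.8265
After 'fail': P(defective) = 0.35·0.8265 / (0.35·0.8265 + 0.1·0.1735) ≈ 0.9434
After 'pass': P(defective) = 0.65·0.9434 / (0.65·0.9434 + 0.9·0.0566) ≈ 0.9233

0.9233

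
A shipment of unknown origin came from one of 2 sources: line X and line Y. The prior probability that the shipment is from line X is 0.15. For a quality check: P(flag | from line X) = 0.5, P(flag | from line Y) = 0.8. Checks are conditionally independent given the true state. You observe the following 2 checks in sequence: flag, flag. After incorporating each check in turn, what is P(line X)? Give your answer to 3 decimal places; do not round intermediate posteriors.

0.064

After 'flag': P(line X) = 0.5·0.1500 / (0.5·0.1500 + 0.8·0.8500) ≈ 0.0993
After 'flag': P(line X) = 0.5·0.0993 / (0.5·0.0993 + 0.8·0.9007) ≈ 0.0645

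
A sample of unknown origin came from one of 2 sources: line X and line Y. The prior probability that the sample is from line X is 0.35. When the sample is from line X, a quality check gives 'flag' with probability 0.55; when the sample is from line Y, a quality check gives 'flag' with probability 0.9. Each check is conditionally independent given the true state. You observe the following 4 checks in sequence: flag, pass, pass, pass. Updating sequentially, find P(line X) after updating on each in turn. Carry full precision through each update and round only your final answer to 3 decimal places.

0.968

Each posterior becomes the prior for the next update.
After 'flag': P(line X) = 0.55·0.3500 / (0.55·0.3500 + 0.9·0.6500) ≈ 0.2476
After 'pass': P(line X) = 0.45·0.2476 / (0.45·0.2476 + 0.1·0.7524) ≈ 0.5969
After 'pass': P(line X) = 0.45·0.5969 / (0.45·0.5969 + 0.1·0.4031) ≈ 0.8695
After 'pass': P(line X) = 0.45·0.8695 / (0.45·0.8695 + 0.1·0.1305) ≈ 0.9677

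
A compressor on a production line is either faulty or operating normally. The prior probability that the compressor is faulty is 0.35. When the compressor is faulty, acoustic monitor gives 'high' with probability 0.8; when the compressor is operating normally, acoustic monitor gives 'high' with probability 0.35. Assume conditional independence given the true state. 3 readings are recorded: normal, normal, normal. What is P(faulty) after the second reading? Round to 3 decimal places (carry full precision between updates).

0.049

After 'normal': P(faulty) = 0.2·0.3500 / (0.2·0.3500 + 0.65·0.6500) ≈ 0.1421
After 'normal': P(faulty) = 0.2·0.1421 / (0.2·0.1421 + 0.65·0.8579) ≈ 0.0485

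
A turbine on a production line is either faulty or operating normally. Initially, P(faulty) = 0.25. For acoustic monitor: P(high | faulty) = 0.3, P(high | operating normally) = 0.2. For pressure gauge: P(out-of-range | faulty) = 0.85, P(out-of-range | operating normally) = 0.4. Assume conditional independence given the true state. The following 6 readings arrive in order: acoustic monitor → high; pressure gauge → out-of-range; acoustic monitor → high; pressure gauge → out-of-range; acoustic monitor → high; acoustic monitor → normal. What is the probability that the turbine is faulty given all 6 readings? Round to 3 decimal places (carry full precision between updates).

Apply Bayes' rule sequentially, carrying P(faulty) forward.
After acoustic monitor='high': P(faulty) = 0.3·0.2500 / (0.3·0.2500 + 0.2·0.7500) ≈ 0.3333
After pressure gauge='out-of-range': P(faulty) = 0.85·0.3333 / (0.85·0.3333 + 0.4·0.6667) ≈ 0.5152
After acoustic monitor='high': P(faulty) = 0.3·0.5152 / (0.3·0.5152 + 0.2·0.4848) ≈ 0.6145
After pressure gauge='out-of-range': P(faulty) = 0.85·0.6145 / (0.85·0.6145 + 0.4·0.3855) ≈ 0.7720
After acoustic monitor='high': P(faulty) = 0.3·0.7720 / (0.3·0.7720 + 0.2·0.2280) ≈ 0.8355
After acoustic monitor='normal': P(faulty) = 0.7·0.8355 / (0.7·0.8355 + 0.8·0.1645) ≈ 0.8163

0.816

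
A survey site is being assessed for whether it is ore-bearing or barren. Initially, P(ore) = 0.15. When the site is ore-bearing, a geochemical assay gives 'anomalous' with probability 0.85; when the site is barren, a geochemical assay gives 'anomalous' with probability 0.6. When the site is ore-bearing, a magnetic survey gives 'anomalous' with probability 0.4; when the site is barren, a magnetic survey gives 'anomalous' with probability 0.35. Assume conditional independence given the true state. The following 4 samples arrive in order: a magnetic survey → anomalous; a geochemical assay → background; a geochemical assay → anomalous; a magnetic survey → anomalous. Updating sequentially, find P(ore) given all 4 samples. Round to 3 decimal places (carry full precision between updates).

After a magnetic survey='anomalous': P(ore) = 0.4·0.1500 / (0.4·0.1500 + 0.35·0.8500) ≈ 0.1678
After a geochemical assay='background': P(ore) = 0.15·0.1678 / (0.15·0.1678 + 0.4·0.8322) ≈ 0.0703
After a geochemical assay='anomalous': P(ore) = 0.85·0.0703 / (0.85·0.0703 + 0.6·0.9297) ≈ 0.0968
After a magnetic survey='anomalous': P(ore) = 0.4·0.0968 / (0.4·0.0968 + 0.35·0.9032) ≈ 0.1091

0.109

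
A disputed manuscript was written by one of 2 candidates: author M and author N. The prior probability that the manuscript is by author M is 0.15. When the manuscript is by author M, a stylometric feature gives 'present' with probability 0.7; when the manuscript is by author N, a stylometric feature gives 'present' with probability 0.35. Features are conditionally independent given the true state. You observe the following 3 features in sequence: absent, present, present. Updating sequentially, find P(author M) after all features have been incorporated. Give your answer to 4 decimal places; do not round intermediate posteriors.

0.2457

After 'absent': P(author M) = 0.3·0.1500 / (0.3·0.1500 + 0.65·0.8500) ≈ 0.0753
After 'present': P(author M) = 0.7·0.0753 / (0.7·0.0753 + 0.35·0.9247) ≈ 0.1401
After 'present': P(author M) = 0.7·0.1401 / (0.7·0.1401 + 0.35·0.8599) ≈ 0.2457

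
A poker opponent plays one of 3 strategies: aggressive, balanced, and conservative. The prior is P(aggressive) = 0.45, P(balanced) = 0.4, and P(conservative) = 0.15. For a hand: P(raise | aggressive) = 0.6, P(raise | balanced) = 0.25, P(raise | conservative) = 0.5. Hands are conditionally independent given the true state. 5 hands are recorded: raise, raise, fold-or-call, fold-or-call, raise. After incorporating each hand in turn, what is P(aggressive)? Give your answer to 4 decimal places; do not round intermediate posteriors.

After 'raise': normaliser = 0.6·0.4500 + 0.25·0.4000 + 0.5·0.1500; P(aggressive) ≈ 0.6067, P(balanced) ≈ 0.2247, P(conservative) ≈ 0.1685
After 'raise': normaliser = 0.6·0.6067 + 0.25·0.2247 + 0.5·0.1685; P(aggressive) ≈ 0.7216, P(balanced) ≈ 0.1114, P(conservative) ≈ 0.1670
After 'fold-or-call': normaliser = 0.4·0.7216 + 0.75·0.1114 + 0.5·0.1670; P(aggressive) ≈ 0.6334, P(balanced) ≈ 0.1833, P(conservative) ≈ 0.1833
After 'fold-or-call': normaliser = 0.4·0.6334 + 0.75·0.1833 + 0.5·0.1833; P(aggressive) ≈ 0.5251, P(balanced) ≈ 0.2849, P(conservative) ≈ 0.1899
After 'raise': normaliser = 0.6·0.5251 + 0.25·0.2849 + 0.5·0.1899; P(aggressive) ≈ 0.6547, P(balanced) ≈ 0.1480, P(conservative) ≈ 0.1973

0.6547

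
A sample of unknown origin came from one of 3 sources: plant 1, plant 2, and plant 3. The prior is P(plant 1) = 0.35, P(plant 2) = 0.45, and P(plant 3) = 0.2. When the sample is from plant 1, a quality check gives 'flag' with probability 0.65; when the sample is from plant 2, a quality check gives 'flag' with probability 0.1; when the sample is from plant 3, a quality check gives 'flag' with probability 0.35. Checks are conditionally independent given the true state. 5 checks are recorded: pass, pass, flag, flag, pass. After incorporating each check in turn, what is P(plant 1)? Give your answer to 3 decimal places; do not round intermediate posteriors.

0.388

After 'pass': normaliser = 0.35·0.3500 + 0.9·0.4500 + 0.65·0.2000; P(plant 1) ≈ 0.1863, P(plant 2) ≈ 0.6160, P(plant 3) ≈ 0.1977
After 'pass': normaliser = 0.35·0.1863 + 0.9·0.6160 + 0.65·0.1977; P(plant 1) ≈ 0.0872, P(plant 2) ≈ 0.7410, P(plant 3) ≈ 0.1718
After 'flag': normaliser = 0.65·0.0872 + 0.1·0.7410 + 0.35·0.1718; P(plant 1) ≈ 0.2968, P(plant 2) ≈ 0.3882, P(plant 3) ≈ 0.3150
After 'flag': normaliser = 0.65·0.2968 + 0.1·0.3882 + 0.35·0.3150; P(plant 1) ≈ 0.5641, P(plant 2) ≈ 0.1135, P(plant 3) ≈ 0.3224
After 'pass': normaliser = 0.35·0.5641 + 0.9·0.1135 + 0.65·0.3224; P(plant 1) ≈ 0.3878, P(plant 2) ≈ 0.2007, P(plant 3) ≈ 0.4115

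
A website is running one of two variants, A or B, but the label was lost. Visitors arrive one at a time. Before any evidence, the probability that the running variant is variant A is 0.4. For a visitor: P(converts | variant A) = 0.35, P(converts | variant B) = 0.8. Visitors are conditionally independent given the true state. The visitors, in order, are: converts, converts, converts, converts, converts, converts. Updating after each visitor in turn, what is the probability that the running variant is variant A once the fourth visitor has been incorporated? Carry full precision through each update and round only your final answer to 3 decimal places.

0.024

After 'converts': P(A) = 0.35·0.4000 / (0.35·0.4000 + 0.8·0.6000) ≈ 0.2258
After 'converts': P(A) = 0.35·0.2258 / (0.35·0.2258 + 0.8·0.7742) ≈ 0.1132
After 'converts': P(A) = 0.35·0.1132 / (0.35·0.1132 + 0.8·0.8868) ≈ 0.0529
After 'converts': P(A) = 0.35·0.0529 / (0.35·0.0529 + 0.8·0.9471) ≈ 0.0238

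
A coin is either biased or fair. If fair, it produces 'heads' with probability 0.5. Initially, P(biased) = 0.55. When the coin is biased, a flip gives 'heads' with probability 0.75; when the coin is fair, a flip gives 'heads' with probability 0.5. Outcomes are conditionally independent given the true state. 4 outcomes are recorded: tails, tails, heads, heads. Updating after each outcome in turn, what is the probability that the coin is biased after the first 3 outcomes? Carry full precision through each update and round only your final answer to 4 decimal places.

After 'tails': P(biased) = 0.25·0.5500 / (0.25·0.5500 + 0.5·0.4500) ≈ 0.3793
After 'tails': P(biased) = 0.25·0.3793 / (0.25·0.3793 + 0.5·0.6207) ≈ 0.2340
After 'heads': P(biased) = 0.75·0.2340 / (0.75·0.2340 + 0.5·0.7660) ≈ 0.3143

0.3143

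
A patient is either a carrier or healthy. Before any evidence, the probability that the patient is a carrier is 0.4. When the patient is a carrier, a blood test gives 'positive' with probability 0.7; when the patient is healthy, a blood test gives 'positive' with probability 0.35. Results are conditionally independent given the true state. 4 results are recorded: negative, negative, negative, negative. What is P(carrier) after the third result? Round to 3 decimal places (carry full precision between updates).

0.062

Apply Bayes' rule sequentially, carrying P(carrier) forward.
After 'negative': P(carrier) = 0.3·0.4000 / (0.3·0.4000 + 0.65·0.6000) ≈ 0.2353
After 'negative': P(carrier) = 0.3·0.2353 / (0.3·0.2353 + 0.65·0.7647) ≈ 0.1244
After 'negative': P(carrier) = 0.3·0.1244 / (0.3·0.1244 + 0.65·0.8756) ≈ 0.0615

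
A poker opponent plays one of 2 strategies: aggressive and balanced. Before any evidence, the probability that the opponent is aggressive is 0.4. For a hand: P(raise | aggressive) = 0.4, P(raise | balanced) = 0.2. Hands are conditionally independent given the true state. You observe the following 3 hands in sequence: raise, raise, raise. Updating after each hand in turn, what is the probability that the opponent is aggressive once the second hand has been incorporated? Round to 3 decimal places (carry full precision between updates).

0.727

After 'raise': P(aggressive) = 0.4·0.4000 / (0.4·0.4000 + 0.2·0.6000) ≈ 0.5714
After 'raise': P(aggressive) = 0.4·0.5714 / (0.4·0.5714 + 0.2·0.4286) ≈ 0.7273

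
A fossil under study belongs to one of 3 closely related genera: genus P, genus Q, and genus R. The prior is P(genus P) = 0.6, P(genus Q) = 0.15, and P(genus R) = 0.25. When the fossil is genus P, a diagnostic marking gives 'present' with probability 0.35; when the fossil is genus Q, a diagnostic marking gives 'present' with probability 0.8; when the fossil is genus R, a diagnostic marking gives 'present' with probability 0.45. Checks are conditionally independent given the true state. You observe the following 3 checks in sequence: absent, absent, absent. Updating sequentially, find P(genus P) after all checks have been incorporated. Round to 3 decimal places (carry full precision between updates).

After 'absent': normaliser = 0.65·0.6000 + 0.2·0.1500 + 0.55·0.2500; P(genus P) ≈ 0.6996, P(genus Q) ≈ 0.0538, P(genus R) ≈ 0.2466
After 'absent': normaliser = 0.65·0.6996 + 0.2·0.0538 + 0.55·0.2466; P(genus P) ≈ 0.7564, P(genus Q) ≈ 0.0179, P(genus R) ≈ 0.2257
After 'absent': normaliser = 0.65·0.7564 + 0.2·0.0179 + 0.55·0.2257; P(genus P) ≈ 0.7938, P(genus Q) ≈ 0.0058, P(genus R) ≈ 0.2004

0.794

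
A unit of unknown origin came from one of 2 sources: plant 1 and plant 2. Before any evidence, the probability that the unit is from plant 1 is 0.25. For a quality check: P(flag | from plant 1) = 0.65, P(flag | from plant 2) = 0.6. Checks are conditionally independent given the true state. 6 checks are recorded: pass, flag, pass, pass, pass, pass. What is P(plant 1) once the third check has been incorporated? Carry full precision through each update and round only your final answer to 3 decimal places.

0.217

After 'pass': P(plant 1) = 0.35·0.2500 / (0.35·0.2500 + 0.4·0.7500) ≈ 0.2258
After 'flag': P(plant 1) = 0.65·0.2258 / (0.65·0.2258 + 0.6·0.7742) ≈ 0.2401
After 'pass': P(plant 1) = 0.35·0.2401 / (0.35·0.2401 + 0.4·0.7599) ≈ 0.2166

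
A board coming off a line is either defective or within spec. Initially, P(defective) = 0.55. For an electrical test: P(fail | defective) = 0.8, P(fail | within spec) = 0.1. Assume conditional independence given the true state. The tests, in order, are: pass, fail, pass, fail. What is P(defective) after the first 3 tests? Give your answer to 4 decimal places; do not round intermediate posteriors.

0.3256

Each posterior becomes the prior for the next update.
After 'pass': P(defective) = 0.2·0.5500 / (0.2·0.5500 + 0.9·0.4500) ≈ 0.2136
After 'fail': P(defective) = 0.8·0.2136 / (0.8·0.2136 + 0.1·0.7864) ≈ 0.6848
After 'pass': P(defective) = 0.2·0.6848 / (0.2·0.6848 + 0.9·0.3152) ≈ 0.3256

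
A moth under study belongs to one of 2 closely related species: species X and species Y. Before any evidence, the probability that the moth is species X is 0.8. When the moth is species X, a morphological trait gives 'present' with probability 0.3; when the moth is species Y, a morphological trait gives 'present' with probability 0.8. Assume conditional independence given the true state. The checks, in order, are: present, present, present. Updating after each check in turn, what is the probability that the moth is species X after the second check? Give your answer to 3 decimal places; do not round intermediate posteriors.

0.360

After 'present': P(species X) = 0.3·0.8000 / (0.3·0.8000 + 0.8·0.2000) ≈ 0.6000
After 'present': P(species X) = 0.3·0.6000 / (0.3·0.6000 + 0.8·0.4000) ≈ 0.3600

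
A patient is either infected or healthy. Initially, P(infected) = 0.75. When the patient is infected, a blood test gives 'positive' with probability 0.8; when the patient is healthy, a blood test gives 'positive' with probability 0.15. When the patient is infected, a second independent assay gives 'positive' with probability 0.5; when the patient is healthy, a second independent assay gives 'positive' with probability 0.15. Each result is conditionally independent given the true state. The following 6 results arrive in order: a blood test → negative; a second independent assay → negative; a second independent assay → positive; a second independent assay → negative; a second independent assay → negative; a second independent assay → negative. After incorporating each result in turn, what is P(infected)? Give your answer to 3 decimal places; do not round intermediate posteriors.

0.220

After a blood test='negative': P(infected) = 0.2·0.7500 / (0.2·0.7500 + 0.85·0.2500) ≈ 0.4138
After a second independent assay='negative': P(infected) = 0.5·0.4138 / (0.5·0.4138 + 0.85·0.5862) ≈ 0.2934
After a second independent assay='positive': P(infected) = 0.5·0.2934 / (0.5·0.2934 + 0.15·0.7066) ≈ 0.5806
After a second independent assay='negative': P(infected) = 0.5·0.5806 / (0.5·0.5806 + 0.85·0.4194) ≈ 0.4488
After a second independent assay='negative': P(infected) = 0.5·0.4488 / (0.5·0.4488 + 0.85·0.5512) ≈ 0.3238
After a second independent assay='negative': P(infected) = 0.5·0.3238 / (0.5·0.3238 + 0.85·0.6762) ≈ 0.2198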